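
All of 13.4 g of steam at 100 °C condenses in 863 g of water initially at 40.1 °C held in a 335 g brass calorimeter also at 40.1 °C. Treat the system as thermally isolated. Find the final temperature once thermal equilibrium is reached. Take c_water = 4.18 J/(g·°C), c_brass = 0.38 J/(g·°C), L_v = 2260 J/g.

T_f ≈ 49.0 °C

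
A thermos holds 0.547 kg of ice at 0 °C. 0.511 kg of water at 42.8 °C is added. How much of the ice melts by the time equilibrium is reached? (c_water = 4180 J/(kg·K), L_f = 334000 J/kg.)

Heat available from the water dropping to 0 °C: 0.511·4180·42.8 = 91420 J.
Fully melting the ice requires m_ice L_f = 0.547·334000 = 182698 J.
Since 91420 < 182698 J, not all the ice melts; equilibrium is at 0 °C.
m_melt = 91420 / L_f = 0.2737 kg.

m_melted ≈ 0.274 kg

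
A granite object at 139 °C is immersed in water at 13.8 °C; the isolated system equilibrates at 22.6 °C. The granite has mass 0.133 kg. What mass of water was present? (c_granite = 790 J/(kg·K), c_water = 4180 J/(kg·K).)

|Q_granite| = |Q_water|:
0.133×790×(139 − 22.6) = m×4180×(22.6 − 13.8)
36784 m = 12230  ⇒  m ≈ 0.3325 kg

m ≈ 0.332 kg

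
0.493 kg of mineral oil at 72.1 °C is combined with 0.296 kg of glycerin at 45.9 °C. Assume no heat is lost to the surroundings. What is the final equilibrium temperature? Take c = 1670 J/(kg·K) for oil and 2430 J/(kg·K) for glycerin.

Heat lost by the oil equals heat gained by the glycerin:
0.493×1670×(72.1 − T) = 0.296×2430×(T − 45.9)
823.31(72.1 − T) = 719.28(T − 45.9)
1542.6 T = 92376  ⇒  T ≈ 59.88 °C

T_f ≈ 59.9 °C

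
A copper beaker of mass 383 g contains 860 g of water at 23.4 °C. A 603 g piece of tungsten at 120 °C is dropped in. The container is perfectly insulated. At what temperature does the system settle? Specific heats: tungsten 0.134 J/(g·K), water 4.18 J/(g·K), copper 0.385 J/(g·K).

T_f is the heat-capacity-weighted average of the initial temperatures:
T_f = (80.8×120 + 3594.8×23.4 + 147.46×23.4) / (80.8 + 3594.8 + 147.46)
    = 97265 / 3823.1 ≈ 25.44 °C

T_f ≈ 25.4 °C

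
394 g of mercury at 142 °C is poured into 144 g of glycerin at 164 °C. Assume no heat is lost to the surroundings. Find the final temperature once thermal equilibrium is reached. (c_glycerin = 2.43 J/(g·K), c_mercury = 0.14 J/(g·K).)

T_f ≈ 161.0 °C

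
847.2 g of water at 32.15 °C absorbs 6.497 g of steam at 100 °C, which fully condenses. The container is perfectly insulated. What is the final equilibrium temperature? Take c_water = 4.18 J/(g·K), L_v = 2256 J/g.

Setting the total heat transfer to zero:
latent heat released on condensation: 6.497×2256 = 14657; condensate cools 100→T: 6.497×4.18×(T − 100) = 27.16(T − 100); water warms: 847.2×4.18×(T − 32.15) = 3541.3(T − 32.15)
3568.5 T = 14657 + 2715.7 + 113853 = 131226
T ≈ 36.77 °C (< 100 °C, so full condensation is consistent).

T_f ≈ 36.8 °C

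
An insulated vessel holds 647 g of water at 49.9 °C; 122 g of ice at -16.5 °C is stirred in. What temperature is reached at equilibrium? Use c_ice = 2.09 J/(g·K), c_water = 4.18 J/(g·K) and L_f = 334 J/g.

T_f ≈ 28.0 °C

Taking heat into each body as positive, Σ m c ΔT = 0:
ice -16.5→0 °C: 122·2.09·16.5 = 4207.2
  melt ice: 122·334 = 40748
  warm the meltwater: 509.96 T
  water: 2704.5(T − 49.9)
3214.4 T = 134953 − 44955 = 89997
T ≈ 28.00 °C. Since T > 0 °C, the all-ice-melts assumption holds.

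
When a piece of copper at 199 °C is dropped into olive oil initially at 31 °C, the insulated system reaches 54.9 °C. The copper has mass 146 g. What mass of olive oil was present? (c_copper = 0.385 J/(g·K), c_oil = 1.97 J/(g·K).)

m ≈ 172 g

Heat gained plus heat lost sum to zero:
146×0.385×(54.9 − 199) + m×1.97×(54.9 − 31) = 0
47.08 m = 8099.9
m = 8099.9/47.08 ≈ 172 g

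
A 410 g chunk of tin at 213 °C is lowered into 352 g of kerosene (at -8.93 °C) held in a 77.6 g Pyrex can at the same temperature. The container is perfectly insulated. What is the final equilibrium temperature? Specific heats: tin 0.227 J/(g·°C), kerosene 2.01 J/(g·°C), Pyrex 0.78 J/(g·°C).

T_f ≈ 15.1 °C

Energy conservation, ΣQ = 0:
410×0.227×(T − 213) + 352×2.01×(T − (-8.93)) + 77.6×0.78×(T − (-8.93)) = 0
93.07(T − 213) + 707.52(T − (-8.93)) + 60.53(T − (-8.93)) = 0
(93.07 + 707.52 + 60.53) T = 93.07×213 + 707.52×(-8.93) + 60.53×(-8.93)
T = 12965 / 861.12 = 15.1 °C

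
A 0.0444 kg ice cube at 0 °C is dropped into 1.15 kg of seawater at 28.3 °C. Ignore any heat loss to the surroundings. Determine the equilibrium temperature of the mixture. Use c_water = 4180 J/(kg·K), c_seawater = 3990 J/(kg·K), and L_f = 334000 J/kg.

Energy conservation, ΣQ = 0:
latent heat to melt: 0.0444×334000 = 14830; warm the meltwater: 185.59 T; seawater: 4588.5(T − 28.3)
4774.1 T = 129855 − 14830 = 115025
T ≈ 24.09 °C. Since T > 0 °C, the all-ice-melts assumption holds.

T_f ≈ 24.1 °C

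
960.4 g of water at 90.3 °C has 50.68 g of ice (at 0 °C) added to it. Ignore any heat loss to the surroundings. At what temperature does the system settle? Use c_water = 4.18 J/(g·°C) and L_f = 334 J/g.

Setting the total heat transfer to zero:
latent heat to melt: 50.68·334 = 16927
  warm the meltwater: 211.84 T
  water: 4014.5(T − 90.3)
4226.3 T = 362507 − 16927 = 345580
T ≈ 81.77 °C (positive, so assuming full melt was valid).

T_f ≈ 81.8 °C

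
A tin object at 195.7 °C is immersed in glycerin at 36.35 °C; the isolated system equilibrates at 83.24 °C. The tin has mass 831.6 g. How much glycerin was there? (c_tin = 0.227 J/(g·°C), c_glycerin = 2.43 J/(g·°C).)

Net heat exchanged in the isolated system is zero:
831.6×0.227×(83.24 − 195.7) + m×2.43×(83.24 − 36.35) = 0
113.94 m = 21229
m = 21229/113.94 ≈ 186.3 g

m ≈ 186 g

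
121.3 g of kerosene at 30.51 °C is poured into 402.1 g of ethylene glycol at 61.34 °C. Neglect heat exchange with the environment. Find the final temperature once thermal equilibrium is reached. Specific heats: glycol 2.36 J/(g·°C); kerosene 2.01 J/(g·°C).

T_f ≈ 55.0 °C

Heat lost by the glycol equals heat gained by the kerosene:
402.1*2.36*(61.34 − T) = 121.3*2.01*(T − 30.51)
948.96(61.34 − T) = 243.81(T − 30.51)
1192.8 T = 65648  ⇒  T ≈ 55.04 °C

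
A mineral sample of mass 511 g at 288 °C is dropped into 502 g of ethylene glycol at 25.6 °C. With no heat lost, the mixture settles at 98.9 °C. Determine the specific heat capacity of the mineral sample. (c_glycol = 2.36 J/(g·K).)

c ≈ 0.899 J/(g·K)

Taking heat into each body as positive, Σ m c ΔT = 0:
511·c·(98.9 − 288) + 502·2.36·(98.9 − 25.6) = 0
-96630 c = -86840
c = -86840/-96630 ≈ 0.8987 J/(g·K)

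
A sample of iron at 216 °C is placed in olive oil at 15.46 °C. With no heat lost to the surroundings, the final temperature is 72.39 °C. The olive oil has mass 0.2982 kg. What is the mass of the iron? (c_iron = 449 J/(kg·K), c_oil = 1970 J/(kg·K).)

m ≈ 0.519 kg

Heat gained plus heat lost sum to zero:
m·449·(72.39 − 216) + 0.2982·1970·(72.39 − 15.46) = 0
-64481 m = -33444
m = -33444/-64481 ≈ 0.5187 kg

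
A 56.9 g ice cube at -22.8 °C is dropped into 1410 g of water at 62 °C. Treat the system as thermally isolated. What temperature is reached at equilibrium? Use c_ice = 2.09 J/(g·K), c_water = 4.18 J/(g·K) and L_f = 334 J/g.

T_f ≈ 56.1 °C

Energy conservation, ΣQ = 0:
warm ice to 0 °C: 56.9·2.09·(0 − (-22.8)) = 2711.4; fusion: m_ice L_f = 56.9·334 = 19005; warm the meltwater: 237.84 T; water cools: 1410·4.18·(T − 62) = 5893.8(T − 62)
6131.6 T = 365416 − 21716 = 343700
T ≈ 56.05 °C — above 0 °C, consistent with complete melting.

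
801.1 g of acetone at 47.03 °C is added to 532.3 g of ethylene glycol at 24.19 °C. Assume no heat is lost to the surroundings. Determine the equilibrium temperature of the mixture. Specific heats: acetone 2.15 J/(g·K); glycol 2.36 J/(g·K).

T_f = Σ m_i c_i T_i / Σ m_i c_i:
T_f = (1722.4×47.03 + 1256.2×24.19) / (1722.4 + 1256.2)
    = 111391 / 2978.6 ≈ 37.40 °C

T_f ≈ 37.4 °C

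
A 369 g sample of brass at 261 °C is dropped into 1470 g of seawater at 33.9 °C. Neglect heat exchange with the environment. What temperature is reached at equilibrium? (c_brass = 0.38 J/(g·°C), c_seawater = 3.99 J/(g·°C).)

Conservation of energy gives ΣQ = 0:
369·0.38·(T − 261) + 1470·3.99·(T − 33.9) = 0
140.22(T − 261) + 5865.3(T − 33.9) = 0
6005.5 T = 235431
T = 235431 / 6005.5 = 39.2 °C

T_f ≈ 39.2 °C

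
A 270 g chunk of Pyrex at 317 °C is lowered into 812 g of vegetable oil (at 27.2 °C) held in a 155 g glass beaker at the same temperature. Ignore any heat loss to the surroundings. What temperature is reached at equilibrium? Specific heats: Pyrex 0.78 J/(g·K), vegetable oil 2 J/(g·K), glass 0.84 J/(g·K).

T_f ≈ 58.3 °C

T_f = Σ m_i c_i T_i / Σ m_i c_i:
T_f = (210.6*317 + 1624*27.2 + 130.2*27.2) / (210.6 + 1624 + 130.2)
    = 114474 / 1964.8 ≈ 58.26 °C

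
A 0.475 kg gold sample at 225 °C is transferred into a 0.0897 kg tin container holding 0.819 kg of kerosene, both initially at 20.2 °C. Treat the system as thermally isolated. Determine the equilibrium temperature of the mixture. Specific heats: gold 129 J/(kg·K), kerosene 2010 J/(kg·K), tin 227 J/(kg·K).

T_f ≈ 27.5 °C

T_f is the heat-capacity-weighted average of the initial temperatures:
T_f = (61.27*225 + 1646.2*20.2 + 20.36*20.2) / (61.27 + 1646.2 + 20.36)
    = 47451 / 1727.8 ≈ 27.46 °C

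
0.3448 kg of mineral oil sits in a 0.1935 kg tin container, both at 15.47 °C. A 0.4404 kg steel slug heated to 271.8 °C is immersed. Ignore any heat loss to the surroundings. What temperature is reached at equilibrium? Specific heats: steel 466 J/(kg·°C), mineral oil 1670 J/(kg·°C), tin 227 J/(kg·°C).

T_f is the heat-capacity-weighted average of the initial temperatures:
T_f = (205.23*271.8 + 575.82*15.47 + 43.92*15.47) / (205.23 + 575.82 + 43.92)
    = 65368 / 824.97 ≈ 79.24 °C

T_f ≈ 79.2 °C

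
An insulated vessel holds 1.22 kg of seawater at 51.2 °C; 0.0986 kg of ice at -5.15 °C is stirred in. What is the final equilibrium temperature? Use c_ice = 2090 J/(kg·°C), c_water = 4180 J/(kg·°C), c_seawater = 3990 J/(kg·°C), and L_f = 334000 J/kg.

Taking heat into each body as positive, Σ m c ΔT = 0:
warm ice to 0 °C: 0.0986·2090·(0 − (-5.15)) = 1061.3
  latent heat to melt: 0.0986·334000 = 32932
  warm the meltwater: 412.15 T
  seawater: 4867.8(T − 51.2)
5279.9 T = 249231 − 33994 = 215238
T ≈ 40.77 °C. Since T > 0 °C, the all-ice-melts assumption holds.

T_f ≈ 40.8 °C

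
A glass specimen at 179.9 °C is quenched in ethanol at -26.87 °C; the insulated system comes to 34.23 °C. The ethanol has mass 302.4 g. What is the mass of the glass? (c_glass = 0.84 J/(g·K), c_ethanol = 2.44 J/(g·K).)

Energy conservation, ΣQ = 0:
m×0.84×(34.23 − 179.9) + 302.4×2.44×(34.23 − (-26.87)) = 0
-122.36 m = -45083
m = -45083/-122.36 ≈ 368.4 g

m ≈ 368 g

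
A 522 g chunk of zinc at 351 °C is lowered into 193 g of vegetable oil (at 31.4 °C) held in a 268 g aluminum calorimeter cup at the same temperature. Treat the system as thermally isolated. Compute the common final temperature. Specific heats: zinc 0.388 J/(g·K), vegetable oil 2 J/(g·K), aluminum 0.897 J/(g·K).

T_f ≈ 109.5 °C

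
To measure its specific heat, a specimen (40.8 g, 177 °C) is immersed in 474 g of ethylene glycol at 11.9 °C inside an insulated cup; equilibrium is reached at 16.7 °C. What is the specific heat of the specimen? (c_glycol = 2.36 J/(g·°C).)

Taking heat into each body as positive, Σ m c ΔT = 0:
40.8·c·(16.7 − 177) + 474·2.36·(16.7 − 11.9) = 0
-6540.2 c = -5369.5
c = -5369.5/-6540.2 ≈ 0.821 J/(g·°C)

c ≈ 0.821 J/(g·°C)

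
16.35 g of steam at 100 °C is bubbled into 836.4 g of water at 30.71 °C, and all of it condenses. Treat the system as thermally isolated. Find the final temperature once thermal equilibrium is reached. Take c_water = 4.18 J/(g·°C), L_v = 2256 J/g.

Conservation of energy gives ΣQ = 0:
condense steam: −16.35·2256 = −36886; condensed water 100 °C→T: 68.34(T − 100); water warms: 836.4·4.18·(T − 30.71) = 3496.2(T − 30.71)
3564.5 T = 36886 + 6834.3 + 107367 = 151087
T ≈ 42.39 °C — below 100 °C, confirming all the steam condensed.

T_f ≈ 42.4 °C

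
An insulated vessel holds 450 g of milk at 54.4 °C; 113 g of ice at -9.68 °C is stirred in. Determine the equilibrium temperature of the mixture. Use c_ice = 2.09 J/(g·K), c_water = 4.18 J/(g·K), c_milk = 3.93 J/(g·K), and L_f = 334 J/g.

T_f ≈ 25.1 °C

Sum of m c ΔT and latent-heat terms is zero:
ice -9.68→0 °C: 113×2.09×9.68 = 2286.1; melt ice: 113×334 = 37742; meltwater 0→T: 113×4.18×T = 472.34 T; milk: 1768.5(T − 54.4)
2240.8 T = 96206 − 40028 = 56178
T ≈ 25.07 °C — above 0 °C, consistent with complete melting.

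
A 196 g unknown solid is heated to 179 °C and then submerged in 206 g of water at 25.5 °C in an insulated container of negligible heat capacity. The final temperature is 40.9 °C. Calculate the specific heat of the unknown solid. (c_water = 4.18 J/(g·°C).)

c ≈ 0.49 J/(g·°C)

Taking heat into each body as positive, Σ m c ΔT = 0:
196·c·(40.9 − 179) + 206·4.18·(40.9 − 25.5) = 0
-27068 c = -13261
c = -13261/-27068 ≈ 0.4899 J/(g·°C)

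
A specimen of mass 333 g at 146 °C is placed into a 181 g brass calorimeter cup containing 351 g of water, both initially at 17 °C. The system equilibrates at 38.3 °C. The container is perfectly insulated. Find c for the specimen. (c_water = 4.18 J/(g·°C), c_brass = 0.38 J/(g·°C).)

Taking heat into each body as positive, Σ m c ΔT = 0:
333·c·(38.3 − 146) + 351·4.18·(38.3 − 17) + 181·0.38·(38.3 − 17) = 0
-35864 c = -32716
c = -32716/-35864 ≈ 0.9122 J/(g·°C)

c ≈ 0.912 J/(g·°C)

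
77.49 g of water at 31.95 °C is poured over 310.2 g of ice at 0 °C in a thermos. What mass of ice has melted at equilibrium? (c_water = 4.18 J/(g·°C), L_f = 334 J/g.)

Cooling the water to 0 °C releases 77.49·4.18·31.95 = 10349 J.
To melt every bit of ice: 310.2·334 = 103607 J.
That's not enough to melt it all — equilibrium is at 0 °C with ice remaining.
m_melted·334 = 10349  ⇒  m_melted ≈ 30.98 g.

m_melted ≈ 31 g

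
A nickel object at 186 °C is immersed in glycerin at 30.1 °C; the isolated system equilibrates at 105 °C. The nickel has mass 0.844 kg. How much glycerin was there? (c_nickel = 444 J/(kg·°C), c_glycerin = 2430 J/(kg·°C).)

m ≈ 0.167 kg

|Q_nickel| = |Q_glycerin|:
0.844×444×(186 − 105) = m×2430×(105 − 30.1)
182007 m = 30354  ⇒  m ≈ 0.1668 kg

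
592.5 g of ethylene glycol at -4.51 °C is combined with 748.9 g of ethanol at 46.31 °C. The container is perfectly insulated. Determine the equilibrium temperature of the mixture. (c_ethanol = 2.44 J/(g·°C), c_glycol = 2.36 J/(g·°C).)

Let T be the final temperature. ΣQ_i = 0:
748.9*2.44*(T − 46.31) + 592.5*2.36*(T − (-4.51)) = 0
1827.3(T − 46.31) + 1398.3(T − (-4.51)) = 0
3225.6 T = 78317
T ≈ 24.28 °C

T_f ≈ 24.3 °C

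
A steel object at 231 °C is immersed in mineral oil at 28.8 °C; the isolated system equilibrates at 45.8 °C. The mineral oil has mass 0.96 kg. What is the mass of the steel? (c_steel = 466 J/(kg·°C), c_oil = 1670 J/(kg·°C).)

Setting the total heat transfer to zero:
m·466·(45.8 − 231) + 0.96·1670·(45.8 − 28.8) = 0
-86303 m = -27254
m = -27254/-86303 ≈ 0.3158 kg

m ≈ 0.316 kg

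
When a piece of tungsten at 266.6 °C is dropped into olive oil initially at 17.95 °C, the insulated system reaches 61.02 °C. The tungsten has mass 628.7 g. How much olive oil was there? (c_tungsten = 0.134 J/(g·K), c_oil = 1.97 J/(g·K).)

m ≈ 204 g

Net heat exchanged in the isolated system is zero:
628.7·0.134·(61.02 − 266.6) + m·1.97·(61.02 − 17.95) = 0
84.85 m = 17319
m = 17319/84.85 ≈ 204.1 g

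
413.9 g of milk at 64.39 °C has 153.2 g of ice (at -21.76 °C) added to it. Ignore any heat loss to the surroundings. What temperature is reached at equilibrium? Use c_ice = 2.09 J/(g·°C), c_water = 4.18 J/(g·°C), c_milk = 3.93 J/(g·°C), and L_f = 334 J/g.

Net heat exchanged in the isolated system is zero:
warm ice to 0 °C: 153.2×2.09×(0 − (-21.76)) = 6967.3; fusion: m_ice L_f = 153.2×334 = 51169; warm the meltwater: 640.38 T; milk: 1626.6(T − 64.39)
2267 T = 104739 − 58136 = 46602
T ≈ 20.56 °C (positive, so assuming full melt was valid).

T_f ≈ 20.6 °C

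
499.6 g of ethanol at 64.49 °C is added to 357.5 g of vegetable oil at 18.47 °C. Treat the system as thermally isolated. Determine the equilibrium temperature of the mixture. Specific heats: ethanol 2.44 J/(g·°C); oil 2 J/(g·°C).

Heat gained plus heat lost sum to zero:
499.6*2.44*(T − 64.49) + 357.5*2*(T − 18.47) = 0
1934 T = 91821
T = 91821/1934 ≈ 47.48 °C

T_f ≈ 47.5 °C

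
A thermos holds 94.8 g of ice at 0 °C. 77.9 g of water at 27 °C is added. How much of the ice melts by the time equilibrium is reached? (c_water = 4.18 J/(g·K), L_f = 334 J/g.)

Water can give up m c ΔT = 77.9×4.18×27 = 8791.8 J before reaching 0 °C.
To melt every bit of ice: 94.8×334 = 31663 J.
8791.8 J < 31663 J, so only part of the ice melts and the system sits at 0 °C.
m_melt = 8791.8 / L_f = 26.32 g.

m_melted ≈ 26.3 g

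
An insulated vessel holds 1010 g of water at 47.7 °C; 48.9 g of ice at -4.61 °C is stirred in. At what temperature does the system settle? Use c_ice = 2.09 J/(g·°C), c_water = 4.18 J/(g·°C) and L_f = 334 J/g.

T_f ≈ 41.7 °C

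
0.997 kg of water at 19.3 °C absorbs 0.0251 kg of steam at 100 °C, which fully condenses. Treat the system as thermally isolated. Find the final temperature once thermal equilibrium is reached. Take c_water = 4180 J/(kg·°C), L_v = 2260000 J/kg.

T_f ≈ 34.6 °C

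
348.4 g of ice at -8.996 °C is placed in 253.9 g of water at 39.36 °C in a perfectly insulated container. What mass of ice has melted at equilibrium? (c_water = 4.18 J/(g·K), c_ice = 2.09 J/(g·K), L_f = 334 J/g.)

Cooling the water to 0 °C releases 253.9×4.18×39.36 = 41773 J.
Of that, 348.4×2.09×8.996 = 6550.5 J goes to bring the ice to 0 °C, leaving 35222 J.
To melt every bit of ice: 348.4×334 = 116366 J.
Since 35222 < 116366 J, not all the ice melts; equilibrium is at 0 °C.
Mass melted = 35222/334 ≈ 105.5 g.

m_melted ≈ 105 g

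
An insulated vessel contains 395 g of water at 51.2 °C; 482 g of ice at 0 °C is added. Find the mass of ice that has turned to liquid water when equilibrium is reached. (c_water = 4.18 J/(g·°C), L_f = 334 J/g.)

m_melted ≈ 253 g

Water can give up m c ΔT = 395×4.18×51.2 = 84536 J before reaching 0 °C.
Melting all 482 g of ice would need 482×334 = 160988 J.
84536 J < 160988 J, so only part of the ice melts and the system sits at 0 °C.
m_melt = 84536 / L_f = 253.1 g.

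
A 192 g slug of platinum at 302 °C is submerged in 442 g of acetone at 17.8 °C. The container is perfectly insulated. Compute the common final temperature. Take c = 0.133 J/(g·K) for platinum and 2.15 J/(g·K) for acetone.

T_f ≈ 25.2 °C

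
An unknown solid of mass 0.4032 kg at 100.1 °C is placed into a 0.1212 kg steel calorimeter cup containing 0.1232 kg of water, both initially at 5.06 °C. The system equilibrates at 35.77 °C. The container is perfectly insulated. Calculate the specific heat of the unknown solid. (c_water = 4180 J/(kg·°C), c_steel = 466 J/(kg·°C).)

c ≈ 677 J/(kg·°C)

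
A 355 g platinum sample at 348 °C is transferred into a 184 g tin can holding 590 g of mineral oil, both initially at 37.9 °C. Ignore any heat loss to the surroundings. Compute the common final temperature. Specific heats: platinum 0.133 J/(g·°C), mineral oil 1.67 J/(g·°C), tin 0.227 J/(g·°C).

Heat gained plus heat lost sum to zero:
355·0.133·(T − 348) + 590·1.67·(T − 37.9) + 184·0.227·(T − 37.9) = 0
47.22(T − 348) + 985.3(T − 37.9) + 41.77(T − 37.9) = 0
1074.3 T = 55357
T = 55357/1074.3 ≈ 51.53 °C

T_f ≈ 51.5 °C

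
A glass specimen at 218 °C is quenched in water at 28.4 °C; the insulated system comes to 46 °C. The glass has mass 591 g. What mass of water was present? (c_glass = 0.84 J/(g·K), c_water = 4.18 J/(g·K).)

Let T be the final temperature. ΣQ_i = 0:
591·0.84·(46 − 218) + m·4.18·(46 − 28.4) = 0
73.57 m = 85388
m = 85388/73.57 ≈ 1161 g

m ≈ 1160 g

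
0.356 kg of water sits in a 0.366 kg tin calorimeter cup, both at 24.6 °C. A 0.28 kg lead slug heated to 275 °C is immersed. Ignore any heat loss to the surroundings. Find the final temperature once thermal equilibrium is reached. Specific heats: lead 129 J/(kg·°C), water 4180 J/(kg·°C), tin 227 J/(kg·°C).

Energy conservation, ΣQ = 0:
0.28*129*(T − 275) + 0.356*4180*(T − 24.6) + 0.366*227*(T − 24.6) = 0
36.12(T − 275) + 1488.1(T − 24.6) + 83.08(T − 24.6) = 0
(36.12 + 1488.1 + 83.08) T = 36.12*275 + 1488.1*24.6 + 83.08*24.6
T ≈ 30.23 °C

T_f ≈ 30.2 °C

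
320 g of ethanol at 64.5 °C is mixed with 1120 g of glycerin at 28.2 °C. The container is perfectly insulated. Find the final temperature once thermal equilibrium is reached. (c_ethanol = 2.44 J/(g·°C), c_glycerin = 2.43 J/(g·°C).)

Taking heat into each body as positive, Σ m c ΔT = 0:
320*2.44*(T − 64.5) + 1120*2.43*(T − 28.2) = 0
780.8(T − 64.5) + 2721.6(T − 28.2) = 0
3502.4 T = 127111
T = 127111/3502.4 ≈ 36.29 °C

T_f ≈ 36.3 °C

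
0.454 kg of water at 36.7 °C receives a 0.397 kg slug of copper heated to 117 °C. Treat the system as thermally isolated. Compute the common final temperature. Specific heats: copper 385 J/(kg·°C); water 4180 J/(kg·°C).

Set heat shed by the hot body equal to heat absorbed by the cold body:
0.397*385*(117 − T) = 0.454*4180*(T − 36.7)
152.84(117 − T) = 1897.7(T − 36.7)
2050.6 T = 87529  ⇒  T ≈ 42.69 °C

T_f ≈ 42.7 °C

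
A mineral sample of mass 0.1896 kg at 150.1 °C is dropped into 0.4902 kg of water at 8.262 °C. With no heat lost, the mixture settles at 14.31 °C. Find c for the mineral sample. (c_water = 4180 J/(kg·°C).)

c ≈ 481 J/(kg·°C)

Net heat exchanged in the isolated system is zero:
0.1896·c·(14.31 − 150.1) + 0.4902·4180·(14.31 − 8.262) = 0
-25.75 c = -12393
c = -12393/-25.75 ≈ 481.3 J/(kg·°C)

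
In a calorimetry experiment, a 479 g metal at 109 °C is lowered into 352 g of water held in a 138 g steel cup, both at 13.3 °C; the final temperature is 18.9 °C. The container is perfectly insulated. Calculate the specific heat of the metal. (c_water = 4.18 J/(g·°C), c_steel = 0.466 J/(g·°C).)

Taking heat into each body as positive, Σ m c ΔT = 0:
479×c×(18.9 − 109) + 352×4.18×(18.9 − 13.3) + 138×0.466×(18.9 − 13.3) = 0
-43158 c = -8599.7
c = -8599.7/-43158 ≈ 0.1993 J/(g·°C)

c ≈ 0.199 J/(g·°C)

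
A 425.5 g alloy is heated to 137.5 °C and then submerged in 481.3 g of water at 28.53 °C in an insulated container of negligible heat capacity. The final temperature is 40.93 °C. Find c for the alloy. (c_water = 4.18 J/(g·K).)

Net heat exchanged in the isolated system is zero:
425.5×c×(40.93 − 137.5) + 481.3×4.18×(40.93 − 28.53) = 0
-41091 c = -24947
c = -24947/-41091 ≈ 0.6071 J/(g·K)

c ≈ 0.607 J/(g·K)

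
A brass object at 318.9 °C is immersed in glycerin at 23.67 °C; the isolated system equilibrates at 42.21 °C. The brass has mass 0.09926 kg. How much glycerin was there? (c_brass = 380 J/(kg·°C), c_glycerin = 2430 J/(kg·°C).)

m ≈ 0.232 kg

|Q_brass| = |Q_glycerin|:
0.09926·380·(318.9 − 42.21) = m·2430·(42.21 − 23.67)
45052 m = 10436  ⇒  m ≈ 0.2317 kg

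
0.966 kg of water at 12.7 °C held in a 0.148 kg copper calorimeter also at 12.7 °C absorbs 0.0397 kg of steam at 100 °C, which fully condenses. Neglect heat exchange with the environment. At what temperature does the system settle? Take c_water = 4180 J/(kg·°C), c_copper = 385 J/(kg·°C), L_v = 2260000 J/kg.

T_f ≈ 37.2 °C

Setting the total heat transfer to zero:
steam→water at 100 °C releases m L_v = 0.0397·2260000 = 89722
  condensed water 100 °C→T: 165.95(T − 100)
  original water: 4037.9(T − 12.7)
  copper cup: 0.148·385·(T − 12.7) = 56.98(T − 12.7)
4260.8 T = 89722 + 16595 + 52005 = 158321
T ≈ 37.16 °C (< 100 °C, so full condensation is consistent).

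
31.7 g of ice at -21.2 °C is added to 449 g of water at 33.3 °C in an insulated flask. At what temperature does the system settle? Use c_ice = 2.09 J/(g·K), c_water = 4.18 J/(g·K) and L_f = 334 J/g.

T_f ≈ 25.1 °C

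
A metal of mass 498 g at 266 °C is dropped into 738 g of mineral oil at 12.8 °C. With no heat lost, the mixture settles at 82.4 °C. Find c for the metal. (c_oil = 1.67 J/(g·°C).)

c ≈ 0.938 J/(g·°C)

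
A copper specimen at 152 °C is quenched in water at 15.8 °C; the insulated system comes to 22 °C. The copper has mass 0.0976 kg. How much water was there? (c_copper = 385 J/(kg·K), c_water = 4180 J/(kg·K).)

m ≈ 0.188 kg

|Q_copper| = |Q_water|:
0.0976×385×(152 − 22) = m×4180×(22 − 15.8)
25916 m = 4884.9  ⇒  m ≈ 0.1885 kg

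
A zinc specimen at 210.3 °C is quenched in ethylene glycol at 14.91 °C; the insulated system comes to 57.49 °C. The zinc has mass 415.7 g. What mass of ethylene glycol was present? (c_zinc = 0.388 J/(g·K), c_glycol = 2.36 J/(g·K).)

m ≈ 245 g

Energy conservation, ΣQ = 0:
415.7·0.388·(57.49 − 210.3) + m·2.36·(57.49 − 14.91) = 0
100.49 m = 24647
m = 24647/100.49 ≈ 245.3 g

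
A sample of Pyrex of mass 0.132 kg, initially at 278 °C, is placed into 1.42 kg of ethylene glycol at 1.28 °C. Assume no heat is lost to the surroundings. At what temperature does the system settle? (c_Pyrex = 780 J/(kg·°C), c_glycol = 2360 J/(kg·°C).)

Taking heat into each body as positive, Σ m c ΔT = 0:
0.132*780*(T − 278) + 1.42*2360*(T − 1.28) = 0
102.96(T − 278) + 3351.2(T − 1.28) = 0
(102.96 + 3351.2) T = 102.96*278 + 3351.2*1.28
T ≈ 9.53 °C

T_f ≈ 9.5 °C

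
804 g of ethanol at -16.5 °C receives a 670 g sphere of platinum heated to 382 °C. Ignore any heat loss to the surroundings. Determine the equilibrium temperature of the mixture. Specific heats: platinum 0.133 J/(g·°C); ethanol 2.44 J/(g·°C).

Heat lost by the platinum equals heat gained by the ethanol:
670*0.133*(382 − T) = 804*2.44*(T − (-16.5))
89.11(382 − T) = 1961.8(T − (-16.5))
2050.9 T = 1671  ⇒  T ≈ 0.81 °C

T_f ≈ 0.8 °C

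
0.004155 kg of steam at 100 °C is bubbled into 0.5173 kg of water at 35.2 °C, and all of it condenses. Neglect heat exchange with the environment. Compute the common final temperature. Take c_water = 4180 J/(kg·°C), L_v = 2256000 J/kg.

Energy conservation, ΣQ = 0:
latent heat released on condensation: 0.004155·2256000 = 9373.7; condensed water 100 °C→T: 17.37(T − 100); water warms: 0.5173·4180·(T − 35.2) = 2162.3(T − 35.2)
2179.7 T = 9373.7 + 1736.8 + 76113 = 87224
T ≈ 40.02 °C — below 100 °C, confirming all the steam condensed.

T_f ≈ 40.0 °C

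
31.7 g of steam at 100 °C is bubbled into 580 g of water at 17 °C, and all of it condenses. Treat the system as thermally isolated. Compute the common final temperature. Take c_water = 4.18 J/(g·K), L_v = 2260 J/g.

T_f ≈ 49.3 °C

Setting the total heat transfer to zero:
steam→water at 100 °C releases m L_v = 31.7·2260 = 71642; condensate cools 100→T: 31.7·4.18·(T − 100) = 132.51(T − 100); water warms: 580·4.18·(T − 17) = 2424.4(T − 17)
2556.9 T = 71642 + 13251 + 41215 = 126107
T ≈ 49.32 °C — below 100 °C, confirming all the steam condensed.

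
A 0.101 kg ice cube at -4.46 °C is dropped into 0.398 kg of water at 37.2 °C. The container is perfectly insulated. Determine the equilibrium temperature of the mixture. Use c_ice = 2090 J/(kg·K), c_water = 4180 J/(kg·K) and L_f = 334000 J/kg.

Setting the total heat transfer to zero:
warm ice to 0 °C: 0.101×2090×(0 − (-4.46)) = 941.46
  latent heat to melt: 0.101×334000 = 33734
  meltwater 0→T: 0.101×4180×T = 422.18 T
  water: 1663.6(T − 37.2)
2085.8 T = 61887 − 34675 = 27212
T ≈ 13.05 °C (positive, so assuming full melt was valid).

T_f ≈ 13.0 °C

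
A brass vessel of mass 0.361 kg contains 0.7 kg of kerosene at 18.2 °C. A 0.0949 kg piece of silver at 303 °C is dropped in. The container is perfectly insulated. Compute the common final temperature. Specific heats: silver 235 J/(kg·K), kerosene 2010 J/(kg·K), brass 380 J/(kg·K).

T_f ≈ 22.3 °C

Energy conservation, ΣQ = 0:
0.0949*235*(T − 303) + 0.7*2010*(T − 18.2) + 0.361*380*(T − 18.2) = 0
(22.3 + 1407 + 137.18) T = 22.3*303 + 1407*18.2 + 137.18*18.2
T = 34861 / 1566.5 = 22.3 °C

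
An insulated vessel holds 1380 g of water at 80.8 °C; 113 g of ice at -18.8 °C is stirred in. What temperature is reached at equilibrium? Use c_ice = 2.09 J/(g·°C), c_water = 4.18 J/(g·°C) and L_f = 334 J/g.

T_f ≈ 67.9 °C

Energy balance with sensible and latent terms:
warm ice to 0 °C: 113·2.09·(0 − (-18.8)) = 4440; melt ice: 113·334 = 37742; meltwater 0→T: 113·4.18·T = 472.34 T; water cools: 1380·4.18·(T − 80.8) = 5768.4(T − 80.8)
6240.7 T = 466087 − 42182 = 423905
T ≈ 67.93 °C — above 0 °C, consistent with complete melting.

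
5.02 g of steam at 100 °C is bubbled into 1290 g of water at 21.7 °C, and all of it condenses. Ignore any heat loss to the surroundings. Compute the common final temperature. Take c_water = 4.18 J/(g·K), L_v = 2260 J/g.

T_f ≈ 24.1 °C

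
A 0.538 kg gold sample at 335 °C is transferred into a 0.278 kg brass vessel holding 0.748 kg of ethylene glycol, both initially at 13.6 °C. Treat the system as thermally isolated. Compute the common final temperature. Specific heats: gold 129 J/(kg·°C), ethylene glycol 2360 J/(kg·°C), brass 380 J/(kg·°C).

T_f ≈ 25.1 °C

With ΣQ=0 the equilibrium temperature is the m·c-weighted mean:
T_f = (69.4*335 + 1765.3*13.6 + 105.64*13.6) / (69.4 + 1765.3 + 105.64)
    = 48694 / 1940.3 ≈ 25.10 °C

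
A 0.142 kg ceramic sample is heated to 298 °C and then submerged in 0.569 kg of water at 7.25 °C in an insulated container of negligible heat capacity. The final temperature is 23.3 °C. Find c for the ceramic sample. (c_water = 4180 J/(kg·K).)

c ≈ 979 J/(kg·K)

Setting the total heat transfer to zero:
0.142·c·(23.3 − 298) + 0.569·4180·(23.3 − 7.25) = 0
-39.01 c = -38174
c = -38174/-39.01 ≈ 978.6 J/(kg·K)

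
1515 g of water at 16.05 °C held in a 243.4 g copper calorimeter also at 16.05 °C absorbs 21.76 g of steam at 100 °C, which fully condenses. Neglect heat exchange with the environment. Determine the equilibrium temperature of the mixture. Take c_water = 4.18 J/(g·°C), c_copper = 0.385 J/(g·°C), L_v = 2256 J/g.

T_f ≈ 24.8 °C

Sum of m c ΔT and latent-heat terms is zero:
latent heat released on condensation: 21.76·2256 = 49091; condensed water 100 °C→T: 90.96(T − 100); water warms: 1515·4.18·(T − 16.05) = 6332.7(T − 16.05); cup: 93.71(T − 16.05)
6517.4 T = 49091 + 9095.7 + 103144 = 161330
T ≈ 24.75 °C (< 100 °C, so full condensation is consistent).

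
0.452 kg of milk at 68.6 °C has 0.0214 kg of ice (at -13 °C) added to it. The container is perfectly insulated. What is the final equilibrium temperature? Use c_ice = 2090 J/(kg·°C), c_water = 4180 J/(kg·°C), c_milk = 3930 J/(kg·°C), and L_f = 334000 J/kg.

Net heat exchanged in the isolated system is zero:
ice -13→0 °C: 0.0214·2090·13 = 581.44
  fusion: m_ice L_f = 0.0214·334000 = 7147.6
  warm the meltwater: 89.45 T
  milk: 1776.4(T − 68.6)
1865.8 T = 121858 − 7729 = 114129
T ≈ 61.17 °C — above 0 °C, consistent with complete melting.

T_f ≈ 61.2 °C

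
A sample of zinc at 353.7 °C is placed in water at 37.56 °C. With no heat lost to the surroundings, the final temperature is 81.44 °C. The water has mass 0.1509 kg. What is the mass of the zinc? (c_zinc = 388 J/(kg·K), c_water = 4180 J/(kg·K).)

m ≈ 0.262 kg

Setting the total heat transfer to zero:
m·388·(81.44 − 353.7) + 0.1509·4180·(81.44 − 37.56) = 0
-105637 m = -27678
m = -27678/-105637 ≈ 0.262 kg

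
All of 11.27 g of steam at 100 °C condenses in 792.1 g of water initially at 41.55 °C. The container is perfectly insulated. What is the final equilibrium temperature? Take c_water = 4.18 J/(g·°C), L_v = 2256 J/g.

Energy conservation, ΣQ = 0:
condense steam: −11.27×2256 = −25425; condensate cools 100→T: 11.27×4.18×(T − 100) = 47.11(T − 100); water warms: 792.1×4.18×(T − 41.55) = 3311(T − 41.55)
3358.1 T = 25425 + 4710.9 + 137571 = 167707
T ≈ 49.94 °C, under the boiling point, so the assumption holds.

T_f ≈ 49.9 °C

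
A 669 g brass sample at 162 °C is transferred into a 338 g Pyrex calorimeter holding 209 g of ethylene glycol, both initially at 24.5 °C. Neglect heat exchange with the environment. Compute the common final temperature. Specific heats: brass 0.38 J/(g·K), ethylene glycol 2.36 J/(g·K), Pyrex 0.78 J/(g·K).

Net heat exchanged in the isolated system is zero:
669*0.38*(T − 162) + 209*2.36*(T − 24.5) + 338*0.78*(T − 24.5) = 0
254.22(T − 162) + 493.24(T − 24.5) + 263.64(T − 24.5) = 0
(254.22 + 493.24 + 263.64) T = 254.22*162 + 493.24*24.5 + 263.64*24.5
T = 59727 / 1011.1 = 59.1 °C

T_f ≈ 59.1 °C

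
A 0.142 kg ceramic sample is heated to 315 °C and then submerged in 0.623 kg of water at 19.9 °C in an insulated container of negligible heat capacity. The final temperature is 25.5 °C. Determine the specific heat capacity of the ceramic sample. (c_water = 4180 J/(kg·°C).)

c ≈ 355 J/(kg·°C)

Energy conservation, ΣQ = 0:
0.142·c·(25.5 − 315) + 0.623·4180·(25.5 − 19.9) = 0
-41.11 c = -14583
c = -14583/-41.11 ≈ 354.7 J/(kg·°C)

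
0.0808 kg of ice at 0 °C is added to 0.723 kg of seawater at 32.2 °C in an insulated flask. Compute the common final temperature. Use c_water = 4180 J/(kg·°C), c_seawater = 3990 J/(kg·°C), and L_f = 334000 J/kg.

Energy balance with sensible and latent terms:
melt ice: 0.0808×334000 = 26987
  warm the meltwater: 337.74 T
  seawater: 2884.8(T − 32.2)
3222.5 T = 92890 − 26987 = 65902
T ≈ 20.45 °C. Since T > 0 °C, the all-ice-melts assumption holds.

T_f ≈ 20.5 °C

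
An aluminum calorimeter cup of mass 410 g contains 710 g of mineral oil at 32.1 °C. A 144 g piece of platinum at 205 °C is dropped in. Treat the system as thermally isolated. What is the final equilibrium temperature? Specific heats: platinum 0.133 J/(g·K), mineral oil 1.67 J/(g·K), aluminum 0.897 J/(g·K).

T_f ≈ 34.2 °C

Setting the total heat transfer to zero:
144·0.133·(T − 205) + 710·1.67·(T − 32.1) + 410·0.897·(T − 32.1) = 0
19.15(T − 205) + 1185.7(T − 32.1) + 367.77(T − 32.1) = 0
1572.6 T = 53793
T = 53793/1572.6 ≈ 34.21 °C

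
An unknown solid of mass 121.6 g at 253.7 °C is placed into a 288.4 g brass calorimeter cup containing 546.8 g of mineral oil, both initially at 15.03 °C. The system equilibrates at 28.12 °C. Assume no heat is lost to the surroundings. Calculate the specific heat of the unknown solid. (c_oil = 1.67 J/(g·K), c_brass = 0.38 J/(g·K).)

c ≈ 0.488 J/(g·K)

Taking heat into each body as positive, Σ m c ΔT = 0:
121.6·c·(28.12 − 253.7) + 546.8·1.67·(28.12 − 15.03) + 288.4·0.38·(28.12 − 15.03) = 0
-27431 c = -13388
c = -13388/-27431 ≈ 0.4881 J/(g·K)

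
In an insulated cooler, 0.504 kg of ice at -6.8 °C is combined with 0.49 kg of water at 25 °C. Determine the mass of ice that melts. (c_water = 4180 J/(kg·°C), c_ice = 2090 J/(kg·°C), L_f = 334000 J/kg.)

m_melted ≈ 0.132 kg

Cooling the water to 0 °C releases 0.49·4180·25 = 51205 J.
Of that, 0.504·2090·6.8 = 7162.8 J goes to bring the ice to 0 °C, leaving 44042 J.
Melting all 0.504 kg of ice would need 0.504·334000 = 168336 J.
Since 44042 < 168336 J, not all the ice melts; equilibrium is at 0 °C.
Mass melted = 44042/334000 ≈ 0.1319 kg.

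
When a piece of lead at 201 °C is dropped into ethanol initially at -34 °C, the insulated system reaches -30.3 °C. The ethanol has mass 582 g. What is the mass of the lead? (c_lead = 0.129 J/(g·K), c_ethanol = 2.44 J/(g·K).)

Energy conservation, ΣQ = 0:
m·0.129·(-30.3 − 201) + 582·2.44·(-30.3 − (-34)) = 0
-29.84 m = -5254.3
m = -5254.3/-29.84 ≈ 176.1 g

m ≈ 176 g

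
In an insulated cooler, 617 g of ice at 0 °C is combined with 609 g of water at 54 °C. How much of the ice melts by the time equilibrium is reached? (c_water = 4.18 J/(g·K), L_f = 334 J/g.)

m_melted ≈ 412 g

Cooling the water to 0 °C releases 609×4.18×54 = 137463 J.
Melting all 617 g of ice would need 617×334 = 206078 J.
Since 137463 < 206078 J, not all the ice melts; equilibrium is at 0 °C.
Mass melted = 137463/334 ≈ 411.6 g.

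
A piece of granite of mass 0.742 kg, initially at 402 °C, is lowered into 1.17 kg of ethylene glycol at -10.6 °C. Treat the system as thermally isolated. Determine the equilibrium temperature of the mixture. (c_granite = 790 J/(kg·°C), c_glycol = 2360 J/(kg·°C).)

T_f ≈ 61.7 °C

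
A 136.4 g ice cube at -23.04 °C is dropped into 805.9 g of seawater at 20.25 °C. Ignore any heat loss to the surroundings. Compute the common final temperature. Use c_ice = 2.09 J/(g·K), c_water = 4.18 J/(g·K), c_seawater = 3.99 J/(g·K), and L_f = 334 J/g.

T_f ≈ 3.4 °C

Taking heat into each body as positive, Σ m c ΔT = 0:
ice -23.04→0 °C: 136.4·2.09·23.04 = 6568.2; latent heat to melt: 136.4·334 = 45558; warm the meltwater: 570.15 T; seawater cools: 805.9·3.99·(T − 20.25) = 3215.5(T − 20.25)
3785.7 T = 65115 − 52126 = 12989
T ≈ 3.43 °C — above 0 °C, consistent with complete melting.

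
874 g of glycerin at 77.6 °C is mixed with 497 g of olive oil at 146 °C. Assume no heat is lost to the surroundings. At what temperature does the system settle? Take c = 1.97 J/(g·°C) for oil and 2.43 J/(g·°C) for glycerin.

Heat lost by the oil equals heat gained by the glycerin:
497·1.97·(146 − T) = 874·2.43·(T − 77.6)
979.09(146 − T) = 2123.8(T − 77.6)
3102.9 T = 307756  ⇒  T ≈ 99.18 °C

T_f ≈ 99.2 °C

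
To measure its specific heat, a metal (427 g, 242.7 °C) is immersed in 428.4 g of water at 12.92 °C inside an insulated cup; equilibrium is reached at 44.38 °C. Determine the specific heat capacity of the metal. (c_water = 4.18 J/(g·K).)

c ≈ 0.665 J/(g·K)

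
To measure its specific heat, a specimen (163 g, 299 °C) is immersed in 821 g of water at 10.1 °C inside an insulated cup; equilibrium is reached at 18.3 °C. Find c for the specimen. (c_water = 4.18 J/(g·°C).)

c ≈ 0.615 J/(g·°C)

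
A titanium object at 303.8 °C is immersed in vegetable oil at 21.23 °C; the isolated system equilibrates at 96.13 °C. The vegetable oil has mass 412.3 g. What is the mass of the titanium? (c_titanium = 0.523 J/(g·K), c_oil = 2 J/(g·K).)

Net heat exchanged in the isolated system is zero:
m·0.523·(96.13 − 303.8) + 412.3·2·(96.13 − 21.23) = 0
-108.61 m = -61763
m = -61763/-108.61 ≈ 568.7 g

m ≈ 569 g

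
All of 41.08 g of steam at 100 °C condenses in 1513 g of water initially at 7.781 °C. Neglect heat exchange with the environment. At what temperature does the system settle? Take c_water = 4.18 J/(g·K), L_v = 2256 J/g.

T_f ≈ 24.5 °C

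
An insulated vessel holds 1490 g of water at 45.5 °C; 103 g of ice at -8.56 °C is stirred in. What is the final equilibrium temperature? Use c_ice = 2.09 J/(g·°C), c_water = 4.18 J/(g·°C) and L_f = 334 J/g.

T_f ≈ 37.1 °C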